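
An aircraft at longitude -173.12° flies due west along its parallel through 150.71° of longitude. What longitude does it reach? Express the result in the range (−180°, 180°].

Start at -173.12°; shift −150.71° → -323.83°.
-323.83° lies outside (−180°, 180°]; add 360° → +36.17°.

+36.17°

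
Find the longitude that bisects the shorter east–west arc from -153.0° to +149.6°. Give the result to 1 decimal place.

Signed shortest Δλ from -153.0° to +149.6° is -57.4°.
Midpoint longitude = -153.0° + (-57.4°)/2 = -153.0° − 28.7° = -181.7°.
Normalise into (−180°, 180°]: +178.3°.
(The naïve average (-153.0 + +149.6)/2 = -1.7° is on the wrong side of the globe.)

+178.3°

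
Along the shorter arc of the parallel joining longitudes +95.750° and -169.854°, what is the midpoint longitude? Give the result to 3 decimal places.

+142.948°

Signed shortest Δλ from +95.750° to -169.854° is +94.396°.
Midpoint longitude = +95.750° + (+94.396°)/2 = +95.750° + 47.198° = +142.948°.
(The naïve average (+95.750 + -169.854)/2 = -37.052° is on the wrong side of the globe.)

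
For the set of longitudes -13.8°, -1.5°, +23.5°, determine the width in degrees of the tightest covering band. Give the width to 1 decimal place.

37.3°

Sort the longitudes: -13.8°, -1.5°, +23.5°.
Eastward gaps between consecutive values (wrapping around): 12.3°, 25.0°, 322.7°.
Largest gap = 322.7° ⇒ minimal covering band is its complement: 360° − 322.7° = 37.3°.
Band runs from -13.8° eastward to +23.5°.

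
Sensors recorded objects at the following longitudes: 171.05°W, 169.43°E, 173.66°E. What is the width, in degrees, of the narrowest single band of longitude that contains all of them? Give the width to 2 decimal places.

19.52°

Sort the longitudes: -171.05°, +169.43°, +173.66°.
Eastward gaps between consecutive values (wrapping around): 340.48°, 4.23°, 15.29°.
Largest gap = 340.48° ⇒ minimal covering band is its complement: 360° − 340.48° = 19.52°.
Band runs from +169.43° eastward to -171.05°, crossing the antimeridian.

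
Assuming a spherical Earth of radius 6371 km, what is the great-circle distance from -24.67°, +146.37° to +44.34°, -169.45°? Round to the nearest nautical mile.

4801 nmi

Δλ = -169.45 − 146.37 = -315.82°; wrapped into (−180°, 180°]: 44.18°.
Δφ = 44.34 − -24.67 = 69.01°.
a = sin²(Δφ/2) + cos φ₁ · cos φ₂ · sin²(Δλ/2) = 0.412812.
c = 2·atan2(√a, √(1−a)) = 1.39552 rad → d = 6371·c ≈ 8890.89 km ≈ 4800.69 nmi.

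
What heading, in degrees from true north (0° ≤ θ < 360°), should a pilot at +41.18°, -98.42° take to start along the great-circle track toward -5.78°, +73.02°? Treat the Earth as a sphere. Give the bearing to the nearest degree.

Δλ = 73.02 − -98.42 = 171.44°.
θ = atan2( sin Δλ · cos φ₂ , cos φ₁ · sin φ₂ − sin φ₁ · cos φ₂ · cos Δλ )
  = atan2(0.14809, 0.57198) = 14.515° → normalised to [0°, 360°): 14.515°.

15°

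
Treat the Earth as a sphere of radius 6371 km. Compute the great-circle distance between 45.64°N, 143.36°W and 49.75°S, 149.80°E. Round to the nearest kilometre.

Δλ = 149.80 − -143.36 = 293.16°; wrapped into (−180°, 180°]: -66.84°.
Δφ = -49.75 − 45.64 = -95.39°.
a = sin²(Δφ/2) + cos φ₁ · cos φ₂ · sin²(Δλ/2) = 0.684005.
c = 2·atan2(√a, √(1−a)) = 1.94766 rad → d = 6371·c ≈ 12408.56 km.

12409 km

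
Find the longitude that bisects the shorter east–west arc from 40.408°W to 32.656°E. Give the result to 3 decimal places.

3.876°W

Signed shortest Δλ from -40.408° to +32.656° is +73.064°.
Midpoint longitude = -40.408° + (+73.064°)/2 = -40.408° + 36.532° = -3.876°.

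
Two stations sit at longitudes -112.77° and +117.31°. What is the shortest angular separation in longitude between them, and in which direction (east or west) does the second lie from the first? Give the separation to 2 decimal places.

Raw difference: 117.31 − -112.77 = 230.08°.
Normalise into (−180°, 180°]: 230.08° − 360° = -129.92°.
Negative ⇒ the second point lies to the west; separation 129.92°.

129.92° west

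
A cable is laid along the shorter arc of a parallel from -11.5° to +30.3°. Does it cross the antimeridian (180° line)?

Signed shortest Δλ = ((30.3 − -11.5 + 180) mod 360) − 180 = 41.8°.
Going east by 41.8° from -11.5° reaches +30.3° without touching 180°.

No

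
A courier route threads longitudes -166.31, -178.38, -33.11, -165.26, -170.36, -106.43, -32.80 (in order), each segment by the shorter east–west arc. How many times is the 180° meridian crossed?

Leg 1: -166.31° → -178.38°, shortest Δλ = -12.07° (west) — does not cross 180°.
Leg 2: -178.38° → -33.11°, shortest Δλ = 145.27° (east) — does not cross 180°.
Leg 3: -33.11° → -165.26°, shortest Δλ = -132.15° (west) — does not cross 180°.
Leg 4: -165.26° → -170.36°, shortest Δλ = -5.1° (west) — does not cross 180°.
Leg 5: -170.36° → -106.43°, shortest Δλ = 63.93° (east) — does not cross 180°.
Leg 6: -106.43° → -32.80°, shortest Δλ = 73.63° (east) — does not cross 180°.
Total crossings: 0.

0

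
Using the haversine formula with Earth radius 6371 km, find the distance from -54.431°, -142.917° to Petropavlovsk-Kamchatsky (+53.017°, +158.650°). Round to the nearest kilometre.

Δλ = 158.650 − -142.917 = 301.567°; wrapped into (−180°, 180°]: -58.433°.
Δφ = 53.017 − -54.431 = 107.448°.
a = sin²(Δφ/2) + cos φ₁ · cos φ₂ · sin²(Δλ/2) = 0.733291.
c = 2·atan2(√a, √(1−a)) = 2.05622 rad → d = 6371·c ≈ 13100.17 km.

13100 km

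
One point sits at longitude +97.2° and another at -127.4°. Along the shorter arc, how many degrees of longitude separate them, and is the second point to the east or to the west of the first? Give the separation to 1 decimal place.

Raw difference: -127.4 − 97.2 = -224.6°.
Normalise into (−180°, 180°]: -224.6° + 360° = 135.4°.
Positive ⇒ the second point lies to the east; separation 135.4°.

135.4° east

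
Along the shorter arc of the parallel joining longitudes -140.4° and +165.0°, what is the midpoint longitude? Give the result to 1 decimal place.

Signed shortest Δλ from -140.4° to +165.0° is -54.6°.
Midpoint longitude = -140.4° + (-54.6°)/2 = -140.4° − 27.3° = -167.7°.
(The naïve average (-140.4 + +165.0)/2 = 12.3° is on the wrong side of the globe.)

-167.7°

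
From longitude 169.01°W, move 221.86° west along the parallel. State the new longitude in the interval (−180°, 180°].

Start at -169.01°; shift −221.86° → -390.87°.
-390.87° lies outside (−180°, 180°]; add 360° → -30.87°.

30.87°W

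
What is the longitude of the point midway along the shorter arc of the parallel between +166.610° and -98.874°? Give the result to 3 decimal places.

-146.132°

Signed shortest Δλ from +166.610° to -98.874° is +94.516°.
Midpoint longitude = +166.610° + (+94.516°)/2 = +166.610° + 47.258° = +213.868°.
Normalise into (−180°, 180°]: -146.132°.
(The naïve average (+166.610 + -98.874)/2 = 33.868° is on the wrong side of the globe.)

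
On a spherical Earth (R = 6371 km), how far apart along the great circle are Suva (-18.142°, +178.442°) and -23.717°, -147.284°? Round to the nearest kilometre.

Δλ = -147.284 − 178.442 = -325.726°; wrapped into (−180°, 180°]: 34.274°.
Δφ = -23.717 − -18.142 = -5.575°.
a = sin²(Δφ/2) + cos φ₁ · cos φ₂ · sin²(Δλ/2) = 0.077904.
c = 2·atan2(√a, √(1−a)) = 0.56574 rad → d = 6371·c ≈ 3604.32 km.

3604 km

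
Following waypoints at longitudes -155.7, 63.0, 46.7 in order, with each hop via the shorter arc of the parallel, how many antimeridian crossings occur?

1

Leg 1: -155.7° → +63.0°, shortest Δλ = -141.3° (west) — crosses 180°.
Leg 2: +63.0° → +46.7°, shortest Δλ = -16.3° (west) — does not cross 180°.
Total crossings: 1.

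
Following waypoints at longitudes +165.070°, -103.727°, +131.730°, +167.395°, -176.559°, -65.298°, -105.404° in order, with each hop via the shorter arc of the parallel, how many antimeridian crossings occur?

3

Leg 1: +165.070° → -103.727°, shortest Δλ = 91.203° (east) — crosses 180°.
Leg 2: -103.727° → +131.730°, shortest Δλ = -124.543° (west) — crosses 180°.
Leg 3: +131.730° → +167.395°, shortest Δλ = 35.665° (east) — does not cross 180°.
Leg 4: +167.395° → -176.559°, shortest Δλ = 16.046° (east) — crosses 180°.
Leg 5: -176.559° → -65.298°, shortest Δλ = 111.261° (east) — does not cross 180°.
Leg 6: -65.298° → -105.404°, shortest Δλ = -40.106° (west) — does not cross 180°.
Total crossings: 3.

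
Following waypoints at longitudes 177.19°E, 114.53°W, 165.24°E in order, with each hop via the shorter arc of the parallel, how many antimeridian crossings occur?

2

Leg 1: +177.19° → -114.53°, shortest Δλ = 68.28° (east) — crosses 180°.
Leg 2: -114.53° → +165.24°, shortest Δλ = -80.23° (west) — crosses 180°.
Total crossings: 2.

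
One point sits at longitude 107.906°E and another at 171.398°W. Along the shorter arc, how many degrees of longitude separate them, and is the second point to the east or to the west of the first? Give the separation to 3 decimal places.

80.696° east

Raw difference: -171.398 − 107.906 = -279.304°.
Normalise into (−180°, 180°]: -279.304° + 360° = 80.696°.
Positive ⇒ the second point lies to the east; separation 80.696°.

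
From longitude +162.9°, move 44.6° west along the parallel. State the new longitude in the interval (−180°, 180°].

+118.3°

Start at +162.9°; shift −44.6° → +118.3°.
+118.3° already lies in (−180°, 180°].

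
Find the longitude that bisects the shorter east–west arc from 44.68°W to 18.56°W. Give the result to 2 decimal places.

Signed shortest Δλ from -44.68° to -18.56° is +26.12°.
Midpoint longitude = -44.68° + (+26.12°)/2 = -44.68° + 13.06° = -31.62°.

31.62°W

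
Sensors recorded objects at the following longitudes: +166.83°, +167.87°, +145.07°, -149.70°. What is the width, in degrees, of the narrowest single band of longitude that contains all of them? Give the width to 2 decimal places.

65.23°

Sort the longitudes: -149.70°, +145.07°, +166.83°, +167.87°.
Eastward gaps between consecutive values (wrapping around): 294.77°, 21.76°, 1.04°, 42.43°.
Largest gap = 294.77° ⇒ minimal covering band is its complement: 360° − 294.77° = 65.23°.
Band runs from +145.07° eastward to -149.70°, crossing the antimeridian.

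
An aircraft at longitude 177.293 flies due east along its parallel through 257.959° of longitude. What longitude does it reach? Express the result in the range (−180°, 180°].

Start at +177.293°; shift +257.959° → +435.252°.
+435.252° lies outside (−180°, 180°]; subtract 360° → +75.252°.

+75.252°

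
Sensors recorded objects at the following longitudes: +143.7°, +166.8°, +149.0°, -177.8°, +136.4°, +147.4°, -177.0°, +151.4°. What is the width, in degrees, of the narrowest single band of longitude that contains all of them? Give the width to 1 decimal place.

46.6°

Sort the longitudes: -177.8°, -177.0°, +136.4°, +143.7°, +147.4°, +149.0°, +151.4°, +166.8°.
Eastward gaps between consecutive values (wrapping around): 0.8°, 313.4°, 7.3°, 3.7°, 1.6°, 2.4°, 15.4°, 15.4°.
Largest gap = 313.4° ⇒ minimal covering band is its complement: 360° − 313.4° = 46.6°.
Band runs from +136.4° eastward to -177.0°, crossing the antimeridian.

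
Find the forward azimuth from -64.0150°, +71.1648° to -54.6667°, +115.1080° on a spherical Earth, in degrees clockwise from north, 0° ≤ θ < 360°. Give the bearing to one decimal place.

Δλ = 115.1080 − 71.1648 = 43.9432°.
θ = atan2( sin Δλ · cos φ₂ , cos φ₁ · sin φ₂ − sin φ₁ · cos φ₂ · cos Δλ )
  = atan2(0.40133, 0.01689) = 87.591° → normalised to [0°, 360°): 87.591°.

87.6°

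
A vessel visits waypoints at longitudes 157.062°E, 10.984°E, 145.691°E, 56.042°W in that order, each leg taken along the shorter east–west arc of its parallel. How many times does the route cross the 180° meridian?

1

Leg 1: +157.062° → +10.984°, shortest Δλ = -146.078° (west) — does not cross 180°.
Leg 2: +10.984° → +145.691°, shortest Δλ = 134.707° (east) — does not cross 180°.
Leg 3: +145.691° → -56.042°, shortest Δλ = 158.267° (east) — crosses 180°.
Total crossings: 1.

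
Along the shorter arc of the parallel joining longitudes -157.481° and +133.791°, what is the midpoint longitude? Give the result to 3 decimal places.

+168.155°

Signed shortest Δλ from -157.481° to +133.791° is -68.728°.
Midpoint longitude = -157.481° + (-68.728°)/2 = -157.481° − 34.364° = -191.845°.
Normalise into (−180°, 180°]: +168.155°.
(The naïve average (-157.481 + +133.791)/2 = -11.845° is on the wrong side of the globe.)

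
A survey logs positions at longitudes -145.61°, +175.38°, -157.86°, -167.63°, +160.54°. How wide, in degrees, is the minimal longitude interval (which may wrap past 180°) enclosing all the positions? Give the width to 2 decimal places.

53.85°

Sort the longitudes: -167.63°, -157.86°, -145.61°, +160.54°, +175.38°.
Eastward gaps between consecutive values (wrapping around): 9.77°, 12.25°, 306.15°, 14.84°, 16.99°.
Largest gap = 306.15° ⇒ minimal covering band is its complement: 360° − 306.15° = 53.85°.
Band runs from +160.54° eastward to -145.61°, crossing the antimeridian.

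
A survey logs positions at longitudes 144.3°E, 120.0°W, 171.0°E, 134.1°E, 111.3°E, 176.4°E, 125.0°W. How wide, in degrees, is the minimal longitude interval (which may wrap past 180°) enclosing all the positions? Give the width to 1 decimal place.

128.7°

Sort the longitudes: -125.0°, -120.0°, +111.3°, +134.1°, +144.3°, +171.0°, +176.4°.
Eastward gaps between consecutive values (wrapping around): 5.0°, 231.3°, 22.8°, 10.2°, 26.7°, 5.4°, 58.6°.
Largest gap = 231.3° ⇒ minimal covering band is its complement: 360° − 231.3° = 128.7°.
Band runs from +111.3° eastward to -120.0°, crossing the antimeridian.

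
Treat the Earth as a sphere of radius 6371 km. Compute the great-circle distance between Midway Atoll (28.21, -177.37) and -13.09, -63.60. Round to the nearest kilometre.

Δλ = -63.60 − -177.37 = 113.77°.
Δφ = -13.09 − 28.21 = -41.30°.
a = sin²(Δφ/2) + cos φ₁ · cos φ₂ · sin²(Δλ/2) = 0.726510.
c = 2·atan2(√a, √(1−a)) = 2.04095 rad → d = 6371·c ≈ 13002.87 km.

13003 km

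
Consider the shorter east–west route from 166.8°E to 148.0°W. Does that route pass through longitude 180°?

Naïve |-148.0 − 166.8| = 314.8° > 180°, so the shorter arc goes the other way round — across 180°.
Signed shortest Δλ = ((-148.0 − 166.8 + 180) mod 360) − 180 = 45.2°.
Going east by 45.2° from +166.8° passes through 180° before reaching -148.0°.

Yes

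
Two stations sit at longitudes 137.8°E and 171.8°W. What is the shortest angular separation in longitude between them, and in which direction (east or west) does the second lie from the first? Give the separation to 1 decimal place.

Raw difference: -171.8 − 137.8 = -309.6°.
Normalise into (−180°, 180°]: -309.6° + 360° = 50.4°.
Positive ⇒ the second point lies to the east; separation 50.4°.

50.4° east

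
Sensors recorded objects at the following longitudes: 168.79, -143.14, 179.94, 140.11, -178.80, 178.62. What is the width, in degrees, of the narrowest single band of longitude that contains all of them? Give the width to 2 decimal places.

76.75°

Sort the longitudes: -178.80°, -143.14°, +140.11°, +168.79°, +178.62°, +179.94°.
Eastward gaps between consecutive values (wrapping around): 35.66°, 283.25°, 28.68°, 9.83°, 1.32°, 1.26°.
Largest gap = 283.25° ⇒ minimal covering band is its complement: 360° − 283.25° = 76.75°.
Band runs from +140.11° eastward to -143.14°, crossing the antimeridian.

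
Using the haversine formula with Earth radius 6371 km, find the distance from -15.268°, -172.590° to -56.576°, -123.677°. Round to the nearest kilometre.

Δλ = -123.677 − -172.590 = 48.913°.
Δφ = -56.576 − -15.268 = -41.308°.
a = sin²(Δφ/2) + cos φ₁ · cos φ₂ · sin²(Δλ/2) = 0.215493.
c = 2·atan2(√a, √(1−a)) = 0.96549 rad → d = 6371·c ≈ 6151.14 km.

6151 km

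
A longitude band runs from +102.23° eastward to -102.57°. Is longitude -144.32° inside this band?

Yes

Band width going east from +102.23° to -102.57°: ((-102.57 − 102.23) mod 360) = 155.20°.
Offset of -144.32° east of the west edge: ((-144.32 − 102.23) mod 360) = 113.45°.
113.45° ≤ 155.20° ⇒ inside.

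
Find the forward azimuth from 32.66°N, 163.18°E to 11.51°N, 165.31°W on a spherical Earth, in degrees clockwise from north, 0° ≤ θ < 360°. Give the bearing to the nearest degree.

Δλ = -165.31 − 163.18 = -328.49°; wrapped into (−180°, 180°]: 31.51°.
θ = atan2( sin Δλ · cos φ₂ , cos φ₁ · sin φ₂ − sin φ₁ · cos φ₂ · cos Δλ )
  = atan2(0.51214, -0.28284) = 118.911° → normalised to [0°, 360°): 118.911°.

119°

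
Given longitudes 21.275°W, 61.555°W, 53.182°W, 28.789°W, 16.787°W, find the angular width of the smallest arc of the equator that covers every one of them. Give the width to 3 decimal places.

Sort the longitudes: -61.555°, -53.182°, -28.789°, -21.275°, -16.787°.
Eastward gaps between consecutive values (wrapping around): 8.373°, 24.393°, 7.514°, 4.488°, 315.232°.
Largest gap = 315.232° ⇒ minimal covering band is its complement: 360° − 315.232° = 44.768°.
Band runs from -61.555° eastward to -16.787°.

44.768°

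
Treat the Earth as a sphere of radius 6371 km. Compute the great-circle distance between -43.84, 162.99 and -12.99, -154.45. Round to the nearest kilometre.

5301 km

Δλ = -154.45 − 162.99 = -317.44°; wrapped into (−180°, 180°]: 42.56°.
Δφ = -12.99 − -43.84 = 30.85°.
a = sin²(Δφ/2) + cos φ₁ · cos φ₂ · sin²(Δλ/2) = 0.163316.
c = 2·atan2(√a, √(1−a)) = 0.83204 rad → d = 6371·c ≈ 5300.93 km.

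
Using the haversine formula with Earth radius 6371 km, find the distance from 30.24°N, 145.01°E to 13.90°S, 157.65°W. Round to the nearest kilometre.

Δλ = -157.65 − 145.01 = -302.66°; wrapped into (−180°, 180°]: 57.34°.
Δφ = -13.90 − 30.24 = -44.14°.
a = sin²(Δφ/2) + cos φ₁ · cos φ₂ · sin²(Δλ/2) = 0.334209.
c = 2·atan2(√a, √(1−a)) = 1.23282 rad → d = 6371·c ≈ 7854.28 km.

7854 km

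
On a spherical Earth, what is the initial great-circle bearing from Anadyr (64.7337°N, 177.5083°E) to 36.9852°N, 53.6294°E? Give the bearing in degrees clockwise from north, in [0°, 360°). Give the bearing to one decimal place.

314.8°

Δλ = 53.6294 − 177.5083 = -123.8789°.
θ = atan2( sin Δλ · cos φ₂ , cos φ₁ · sin φ₂ − sin φ₁ · cos φ₂ · cos Δλ )
  = atan2(-0.66317, 0.65946) = -45.161° → normalised to [0°, 360°): 314.839°.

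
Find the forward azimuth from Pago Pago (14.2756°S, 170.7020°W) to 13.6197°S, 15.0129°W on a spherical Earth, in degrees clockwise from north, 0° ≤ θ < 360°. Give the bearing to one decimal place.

Δλ = -15.0129 − -170.7020 = 155.6891°.
θ = atan2( sin Δλ · cos φ₂ , cos φ₁ · sin φ₂ − sin φ₁ · cos φ₂ · cos Δλ )
  = atan2(0.40011, -0.44661) = 138.143° → normalised to [0°, 360°): 138.143°.

138.1°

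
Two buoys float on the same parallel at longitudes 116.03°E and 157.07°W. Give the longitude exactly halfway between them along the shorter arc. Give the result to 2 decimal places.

159.48°E

Signed shortest Δλ from +116.03° to -157.07° is +86.90°.
Midpoint longitude = +116.03° + (+86.90°)/2 = +116.03° + 43.45° = +159.48°.
(The naïve average (+116.03 + -157.07)/2 = -20.52° is on the wrong side of the globe.)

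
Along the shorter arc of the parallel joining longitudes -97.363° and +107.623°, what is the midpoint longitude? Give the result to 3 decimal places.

-174.870°

Signed shortest Δλ from -97.363° to +107.623° is -155.014°.
Midpoint longitude = -97.363° + (-155.014°)/2 = -97.363° − 77.507° = -174.870°.
(The naïve average (-97.363 + +107.623)/2 = 5.13° is on the wrong side of the globe.)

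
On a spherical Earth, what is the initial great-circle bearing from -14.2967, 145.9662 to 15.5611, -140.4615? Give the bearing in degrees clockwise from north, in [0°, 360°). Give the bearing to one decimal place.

70.5°

Δλ = -140.4615 − 145.9662 = -286.4277°; wrapped into (−180°, 180°]: 73.5723°.
θ = atan2( sin Δλ · cos φ₂ , cos φ₁ · sin φ₂ − sin φ₁ · cos φ₂ · cos Δλ )
  = atan2(0.92402, 0.32723) = 70.499° → normalised to [0°, 360°): 70.499°.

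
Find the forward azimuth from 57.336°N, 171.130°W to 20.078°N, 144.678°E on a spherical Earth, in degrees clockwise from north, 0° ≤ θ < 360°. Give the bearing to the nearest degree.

240°

Δλ = 144.678 − -171.130 = 315.808°; wrapped into (−180°, 180°]: -44.192°.
θ = atan2( sin Δλ · cos φ₂ , cos φ₁ · sin φ₂ − sin φ₁ · cos φ₂ · cos Δλ )
  = atan2(-0.65470, -0.38165) = -120.239° → normalised to [0°, 360°): 239.761°.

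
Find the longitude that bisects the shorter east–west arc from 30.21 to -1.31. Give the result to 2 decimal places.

Signed shortest Δλ from +30.21° to -1.31° is -31.52°.
Midpoint longitude = +30.21° + (-31.52°)/2 = +30.21° − 15.76° = +14.45°.

+14.45°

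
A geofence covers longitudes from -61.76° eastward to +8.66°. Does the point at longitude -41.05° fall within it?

Band width going east from -61.76° to +8.66°: ((8.66 − -61.76) mod 360) = 70.42°.
Offset of -41.05° east of the west edge: ((-41.05 − -61.76) mod 360) = 20.71°.
20.71° ≤ 70.42° ⇒ inside.

Yes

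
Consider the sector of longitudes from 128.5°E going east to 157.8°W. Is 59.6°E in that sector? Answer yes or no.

No

Band width going east from +128.5° to -157.8°: ((-157.8 − 128.5) mod 360) = 73.7°.
Offset of +59.6° east of the west edge: ((59.6 − 128.5) mod 360) = 291.1°.
291.1° > 73.7° ⇒ outside.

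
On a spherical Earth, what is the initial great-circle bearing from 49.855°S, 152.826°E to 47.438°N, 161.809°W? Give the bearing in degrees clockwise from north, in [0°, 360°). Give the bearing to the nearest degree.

30°

Δλ = -161.809 − 152.826 = -314.635°; wrapped into (−180°, 180°]: 45.365°.
θ = atan2( sin Δλ · cos φ₂ , cos φ₁ · sin φ₂ − sin φ₁ · cos φ₂ · cos Δλ )
  = atan2(0.48132, 0.83814) = 29.867° → normalised to [0°, 360°): 29.867°.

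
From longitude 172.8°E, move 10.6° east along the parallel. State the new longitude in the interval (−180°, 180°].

Start at +172.8°; shift +10.6° → +183.4°.
+183.4° lies outside (−180°, 180°]; subtract 360° → -176.6°.

176.6°W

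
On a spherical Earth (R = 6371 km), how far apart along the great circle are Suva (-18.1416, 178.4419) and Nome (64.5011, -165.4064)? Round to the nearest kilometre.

Δλ = -165.4064 − 178.4419 = -343.8483°; wrapped into (−180°, 180°]: 16.1517°.
Δφ = 64.5011 − -18.1416 = 82.6427°.
a = sin²(Δφ/2) + cos φ₁ · cos φ₂ · sin²(Δλ/2) = 0.444046.
c = 2·atan2(√a, √(1−a)) = 1.45865 rad → d = 6371·c ≈ 9293.07 km.

9293 km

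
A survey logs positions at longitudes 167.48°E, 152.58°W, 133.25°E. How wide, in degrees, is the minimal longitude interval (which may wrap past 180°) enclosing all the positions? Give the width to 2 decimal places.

74.17°

Sort the longitudes: -152.58°, +133.25°, +167.48°.
Eastward gaps between consecutive values (wrapping around): 285.83°, 34.23°, 39.94°.
Largest gap = 285.83° ⇒ minimal covering band is its complement: 360° − 285.83° = 74.17°.
Band runs from +133.25° eastward to -152.58°, crossing the antimeridian.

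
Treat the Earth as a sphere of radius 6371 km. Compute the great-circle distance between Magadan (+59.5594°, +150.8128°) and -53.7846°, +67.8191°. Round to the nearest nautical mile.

Δλ = 67.8191 − 150.8128 = -82.9937°.
Δφ = -53.7846 − 59.5594 = -113.3440°.
a = sin²(Δφ/2) + cos φ₁ · cos φ₂ · sin²(Δλ/2) = 0.829538.
c = 2·atan2(√a, √(1−a)) = 2.29038 rad → d = 6371·c ≈ 14592.04 km ≈ 7879.07 nmi.

7879 nmi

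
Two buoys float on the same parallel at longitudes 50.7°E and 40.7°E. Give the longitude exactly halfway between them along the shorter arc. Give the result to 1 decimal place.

45.7°E

Signed shortest Δλ from +50.7° to +40.7° is -10.0°.
Midpoint longitude = +50.7° + (-10.0°)/2 = +50.7° − 5.0° = +45.7°.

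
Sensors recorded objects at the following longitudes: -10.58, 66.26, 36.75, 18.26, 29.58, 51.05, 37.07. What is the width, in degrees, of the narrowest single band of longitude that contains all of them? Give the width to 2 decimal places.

76.84°

Sort the longitudes: -10.58°, +18.26°, +29.58°, +36.75°, +37.07°, +51.05°, +66.26°.
Eastward gaps between consecutive values (wrapping around): 28.84°, 11.32°, 7.17°, 0.32°, 13.98°, 15.21°, 283.16°.
Largest gap = 283.16° ⇒ minimal covering band is its complement: 360° − 283.16° = 76.84°.
Band runs from -10.58° eastward to +66.26°.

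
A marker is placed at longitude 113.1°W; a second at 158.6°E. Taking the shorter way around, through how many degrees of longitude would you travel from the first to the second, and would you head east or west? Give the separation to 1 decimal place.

Raw difference: 158.6 − -113.1 = 271.7°.
Normalise into (−180°, 180°]: 271.7° − 360° = -88.3°.
Negative ⇒ the second point lies to the west; separation 88.3°.

88.3° west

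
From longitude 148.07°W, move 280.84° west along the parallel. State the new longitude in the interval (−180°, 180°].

Start at -148.07°; shift −280.84° → -428.91°.
-428.91° lies outside (−180°, 180°]; add 360° → -68.91°.

68.91°W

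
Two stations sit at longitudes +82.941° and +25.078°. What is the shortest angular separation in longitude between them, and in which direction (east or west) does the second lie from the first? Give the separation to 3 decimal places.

Raw difference: 25.078 − 82.941 = -57.863°.
Normalise into (−180°, 180°]: -57.863° stays -57.863°.
Negative ⇒ the second point lies to the west; separation 57.863°.

57.863° west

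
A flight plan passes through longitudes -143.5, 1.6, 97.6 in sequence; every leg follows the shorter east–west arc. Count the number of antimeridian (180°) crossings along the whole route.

0

Leg 1: -143.5° → +1.6°, shortest Δλ = 145.1° (east) — does not cross 180°.
Leg 2: +1.6° → +97.6°, shortest Δλ = 96.0° (east) — does not cross 180°.
Total crossings: 0.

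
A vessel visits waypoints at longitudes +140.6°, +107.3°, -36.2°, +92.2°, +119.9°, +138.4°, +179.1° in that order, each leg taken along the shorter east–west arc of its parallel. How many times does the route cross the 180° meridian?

Leg 1: +140.6° → +107.3°, shortest Δλ = -33.3° (west) — does not cross 180°.
Leg 2: +107.3° → -36.2°, shortest Δλ = -143.5° (west) — does not cross 180°.
Leg 3: -36.2° → +92.2°, shortest Δλ = 128.4° (east) — does not cross 180°.
Leg 4: +92.2° → +119.9°, shortest Δλ = 27.7° (east) — does not cross 180°.
Leg 5: +119.9° → +138.4°, shortest Δλ = 18.5° (east) — does not cross 180°.
Leg 6: +138.4° → +179.1°, shortest Δλ = 40.7° (east) — does not cross 180°.
Total crossings: 0.

0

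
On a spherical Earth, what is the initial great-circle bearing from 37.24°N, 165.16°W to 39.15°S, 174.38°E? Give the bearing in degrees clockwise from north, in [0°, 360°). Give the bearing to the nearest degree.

Δλ = 174.38 − -165.16 = 339.54°; wrapped into (−180°, 180°]: -20.46°.
θ = atan2( sin Δλ · cos φ₂ , cos φ₁ · sin φ₂ − sin φ₁ · cos φ₂ · cos Δλ )
  = atan2(-0.27108, -0.94232) = -163.951° → normalised to [0°, 360°): 196.049°.

196°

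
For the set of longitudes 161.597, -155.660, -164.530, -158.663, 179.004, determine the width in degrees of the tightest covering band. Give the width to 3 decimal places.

42.743°

Sort the longitudes: -164.530°, -158.663°, -155.660°, +161.597°, +179.004°.
Eastward gaps between consecutive values (wrapping around): 5.867°, 3.003°, 317.257°, 17.407°, 16.466°.
Largest gap = 317.257° ⇒ minimal covering band is its complement: 360° − 317.257° = 42.743°.
Band runs from +161.597° eastward to -155.660°, crossing the antimeridian.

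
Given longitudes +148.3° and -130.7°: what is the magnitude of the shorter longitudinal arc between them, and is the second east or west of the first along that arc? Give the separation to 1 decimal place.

81.0° east

Raw difference: -130.7 − 148.3 = -279.0°.
Normalise into (−180°, 180°]: -279.0° + 360° = 81.0°.
Positive ⇒ the second point lies to the east; separation 81.0°.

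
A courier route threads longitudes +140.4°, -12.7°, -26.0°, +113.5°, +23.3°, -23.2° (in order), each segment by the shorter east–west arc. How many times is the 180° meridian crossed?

0

Leg 1: +140.4° → -12.7°, shortest Δλ = -153.1° (west) — does not cross 180°.
Leg 2: -12.7° → -26.0°, shortest Δλ = -13.3° (west) — does not cross 180°.
Leg 3: -26.0° → +113.5°, shortest Δλ = 139.5° (east) — does not cross 180°.
Leg 4: +113.5° → +23.3°, shortest Δλ = -90.2° (west) — does not cross 180°.
Leg 5: +23.3° → -23.2°, shortest Δλ = -46.5° (west) — does not cross 180°.
Total crossings: 0.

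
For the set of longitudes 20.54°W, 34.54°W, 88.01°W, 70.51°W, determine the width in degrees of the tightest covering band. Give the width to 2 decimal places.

67.47°

Sort the longitudes: -88.01°, -70.51°, -34.54°, -20.54°.
Eastward gaps between consecutive values (wrapping around): 17.50°, 35.97°, 14.00°, 292.53°.
Largest gap = 292.53° ⇒ minimal covering band is its complement: 360° − 292.53° = 67.47°.
Band runs from -88.01° eastward to -20.54°.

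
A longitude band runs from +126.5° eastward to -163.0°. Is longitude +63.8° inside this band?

No

Band width going east from +126.5° to -163.0°: ((-163.0 − 126.5) mod 360) = 70.5°.
Offset of +63.8° east of the west edge: ((63.8 − 126.5) mod 360) = 297.3°.
297.3° > 70.5° ⇒ outside.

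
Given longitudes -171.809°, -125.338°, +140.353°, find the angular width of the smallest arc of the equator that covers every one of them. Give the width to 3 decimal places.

Sort the longitudes: -171.809°, -125.338°, +140.353°.
Eastward gaps between consecutive values (wrapping around): 46.471°, 265.691°, 47.838°.
Largest gap = 265.691° ⇒ minimal covering band is its complement: 360° − 265.691° = 94.309°.
Band runs from +140.353° eastward to -125.338°, crossing the antimeridian.

94.309°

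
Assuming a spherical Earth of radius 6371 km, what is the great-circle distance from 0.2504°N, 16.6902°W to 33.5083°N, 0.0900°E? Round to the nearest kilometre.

Δλ = 0.0900 − -16.6902 = 16.7802°.
Δφ = 33.5083 − 0.2504 = 33.2579°.
a = sin²(Δφ/2) + cos φ₁ · cos φ₂ · sin²(Δλ/2) = 0.099647.
c = 2·atan2(√a, √(1−a)) = 0.64232 rad → d = 6371·c ≈ 4092.23 km.

4092 km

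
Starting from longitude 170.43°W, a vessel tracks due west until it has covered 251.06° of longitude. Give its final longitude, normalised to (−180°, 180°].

61.49°W

Start at -170.43°; shift −251.06° → -421.49°.
-421.49° lies outside (−180°, 180°]; add 360° → -61.49°.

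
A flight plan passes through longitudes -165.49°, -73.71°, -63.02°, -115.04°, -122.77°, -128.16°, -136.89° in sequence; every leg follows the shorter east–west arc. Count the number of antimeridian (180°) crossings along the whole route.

0

Leg 1: -165.49° → -73.71°, shortest Δλ = 91.78° (east) — does not cross 180°.
Leg 2: -73.71° → -63.02°, shortest Δλ = 10.69° (east) — does not cross 180°.
Leg 3: -63.02° → -115.04°, shortest Δλ = -52.02° (west) — does not cross 180°.
Leg 4: -115.04° → -122.77°, shortest Δλ = -7.73° (west) — does not cross 180°.
Leg 5: -122.77° → -128.16°, shortest Δλ = -5.39° (west) — does not cross 180°.
Leg 6: -128.16° → -136.89°, shortest Δλ = -8.73° (west) — does not cross 180°.
Total crossings: 0.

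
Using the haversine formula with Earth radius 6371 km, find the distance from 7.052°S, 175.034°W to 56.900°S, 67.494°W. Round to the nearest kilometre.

10393 km

Δλ = -67.494 − -175.034 = 107.540°.
Δφ = -56.900 − -7.052 = -49.848°.
a = sin²(Δφ/2) + cos φ₁ · cos φ₂ · sin²(Δλ/2) = 0.530244.
c = 2·atan2(√a, √(1−a)) = 1.63132 rad → d = 6371·c ≈ 10393.15 km.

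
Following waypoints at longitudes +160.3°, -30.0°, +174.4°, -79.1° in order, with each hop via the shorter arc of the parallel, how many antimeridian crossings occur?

Leg 1: +160.3° → -30.0°, shortest Δλ = 169.7° (east) — crosses 180°.
Leg 2: -30.0° → +174.4°, shortest Δλ = -155.6° (west) — crosses 180°.
Leg 3: +174.4° → -79.1°, shortest Δλ = 106.5° (east) — crosses 180°.
Total crossings: 3.

3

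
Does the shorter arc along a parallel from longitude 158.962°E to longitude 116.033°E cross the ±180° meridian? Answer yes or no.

Signed shortest Δλ = ((116.033 − 158.962 + 180) mod 360) − 180 = -42.929°.
Going west by 42.929° from +158.962° reaches +116.033° without touching 180°.

No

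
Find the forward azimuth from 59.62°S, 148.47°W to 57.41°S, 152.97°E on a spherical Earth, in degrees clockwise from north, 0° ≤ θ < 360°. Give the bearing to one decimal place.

Δλ = 152.97 − -148.47 = 301.44°; wrapped into (−180°, 180°]: -58.56°.
θ = atan2( sin Δλ · cos φ₂ , cos φ₁ · sin φ₂ − sin φ₁ · cos φ₂ · cos Δλ )
  = atan2(-0.45955, -0.18373) = -111.792° → normalised to [0°, 360°): 248.208°.

248.2°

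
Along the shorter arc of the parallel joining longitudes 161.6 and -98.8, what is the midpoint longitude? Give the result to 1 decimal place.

Signed shortest Δλ from +161.6° to -98.8° is +99.6°.
Midpoint longitude = +161.6° + (+99.6°)/2 = +161.6° + 49.8° = +211.4°.
Normalise into (−180°, 180°]: -148.6°.
(The naïve average (+161.6 + -98.8)/2 = 31.4° is on the wrong side of the globe.)

-148.6°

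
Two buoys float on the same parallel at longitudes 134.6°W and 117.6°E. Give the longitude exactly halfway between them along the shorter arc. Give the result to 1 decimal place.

Signed shortest Δλ from -134.6° to +117.6° is -107.8°.
Midpoint longitude = -134.6° + (-107.8°)/2 = -134.6° − 53.9° = -188.5°.
Normalise into (−180°, 180°]: +171.5°.
(The naïve average (-134.6 + +117.6)/2 = -8.5° is on the wrong side of the globe.)

171.5°E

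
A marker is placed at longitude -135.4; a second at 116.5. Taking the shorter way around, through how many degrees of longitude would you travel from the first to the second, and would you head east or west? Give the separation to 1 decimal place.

108.1° west

Raw difference: 116.5 − -135.4 = 251.9°.
Normalise into (−180°, 180°]: 251.9° − 360° = -108.1°.
Negative ⇒ the second point lies to the west; separation 108.1°.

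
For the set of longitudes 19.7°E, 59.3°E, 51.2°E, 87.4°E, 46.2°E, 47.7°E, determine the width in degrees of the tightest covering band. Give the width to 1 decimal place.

Sort the longitudes: +19.7°, +46.2°, +47.7°, +51.2°, +59.3°, +87.4°.
Eastward gaps between consecutive values (wrapping around): 26.5°, 1.5°, 3.5°, 8.1°, 28.1°, 292.3°.
Largest gap = 292.3° ⇒ minimal covering band is its complement: 360° − 292.3° = 67.7°.
Band runs from +19.7° eastward to +87.4°.

67.7°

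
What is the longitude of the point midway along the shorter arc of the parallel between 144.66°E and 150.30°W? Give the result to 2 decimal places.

Signed shortest Δλ from +144.66° to -150.30° is +65.04°.
Midpoint longitude = +144.66° + (+65.04°)/2 = +144.66° + 32.52° = +177.18°.
(The naïve average (+144.66 + -150.30)/2 = -2.82° is on the wrong side of the globe.)

177.18°E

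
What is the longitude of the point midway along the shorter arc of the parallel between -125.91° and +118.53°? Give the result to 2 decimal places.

+176.31°

Signed shortest Δλ from -125.91° to +118.53° is -115.56°.
Midpoint longitude = -125.91° + (-115.56°)/2 = -125.91° − 57.78° = -183.69°.
Normalise into (−180°, 180°]: +176.31°.
(The naïve average (-125.91 + +118.53)/2 = -3.69° is on the wrong side of the globe.)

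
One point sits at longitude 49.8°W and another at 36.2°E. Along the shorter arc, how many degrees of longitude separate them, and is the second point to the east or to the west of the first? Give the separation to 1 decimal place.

86.0° east

Raw difference: 36.2 − -49.8 = 86.0°.
Normalise into (−180°, 180°]: 86.0° stays 86.0°.
Positive ⇒ the second point lies to the east; separation 86.0°.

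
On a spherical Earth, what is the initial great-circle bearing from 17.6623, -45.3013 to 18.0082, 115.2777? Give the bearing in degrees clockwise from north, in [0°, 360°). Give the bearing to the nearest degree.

Δλ = 115.2777 − -45.3013 = 160.5790°.
θ = atan2( sin Δλ · cos φ₂ , cos φ₁ · sin φ₂ − sin φ₁ · cos φ₂ · cos Δλ )
  = atan2(0.31622, 0.56671) = 29.161° → normalised to [0°, 360°): 29.161°.

29°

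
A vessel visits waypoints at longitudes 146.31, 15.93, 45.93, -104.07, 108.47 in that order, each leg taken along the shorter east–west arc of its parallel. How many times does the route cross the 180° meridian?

1

Leg 1: +146.31° → +15.93°, shortest Δλ = -130.38° (west) — does not cross 180°.
Leg 2: +15.93° → +45.93°, shortest Δλ = 30.0° (east) — does not cross 180°.
Leg 3: +45.93° → -104.07°, shortest Δλ = -150.0° (west) — does not cross 180°.
Leg 4: -104.07° → +108.47°, shortest Δλ = -147.46° (west) — crosses 180°.
Total crossings: 1.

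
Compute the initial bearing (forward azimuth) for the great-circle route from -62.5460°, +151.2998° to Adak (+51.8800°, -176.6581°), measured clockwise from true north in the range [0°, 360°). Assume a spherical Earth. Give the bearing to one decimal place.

21.6°

Δλ = -176.6581 − 151.2998 = -327.9579°; wrapped into (−180°, 180°]: 32.0421°.
θ = atan2( sin Δλ · cos φ₂ , cos φ₁ · sin φ₂ − sin φ₁ · cos φ₂ · cos Δλ )
  = atan2(0.32751, 0.82704) = 21.604° → normalised to [0°, 360°): 21.604°.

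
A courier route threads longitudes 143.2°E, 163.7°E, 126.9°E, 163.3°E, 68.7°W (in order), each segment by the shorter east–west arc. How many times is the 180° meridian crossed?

1

Leg 1: +143.2° → +163.7°, shortest Δλ = 20.5° (east) — does not cross 180°.
Leg 2: +163.7° → +126.9°, shortest Δλ = -36.8° (west) — does not cross 180°.
Leg 3: +126.9° → +163.3°, shortest Δλ = 36.4° (east) — does not cross 180°.
Leg 4: +163.3° → -68.7°, shortest Δλ = 128.0° (east) — crosses 180°.
Total crossings: 1.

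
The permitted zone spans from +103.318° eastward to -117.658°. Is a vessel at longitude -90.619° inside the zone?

Band width going east from +103.318° to -117.658°: ((-117.658 − 103.318) mod 360) = 139.024°.
Offset of -90.619° east of the west edge: ((-90.619 − 103.318) mod 360) = 166.063°.
166.063° > 139.024° ⇒ outside.

No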